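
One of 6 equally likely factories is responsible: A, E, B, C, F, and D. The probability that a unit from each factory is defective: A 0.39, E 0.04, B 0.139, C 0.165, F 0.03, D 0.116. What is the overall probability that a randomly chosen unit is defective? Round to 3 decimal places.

0.147

With a uniform prior (1/6 each), posterior ∝ likelihood:
  A: 0.39
  E: 0.04
  B: 0.139
  C: 0.165
  F: 0.03
  D: 0.116
P(defective) = (1/6) × (0.39 + 0.04 + 0.139 + 0.165 + 0.03 + 0.116) = 0.88/6 ≈ 0.147.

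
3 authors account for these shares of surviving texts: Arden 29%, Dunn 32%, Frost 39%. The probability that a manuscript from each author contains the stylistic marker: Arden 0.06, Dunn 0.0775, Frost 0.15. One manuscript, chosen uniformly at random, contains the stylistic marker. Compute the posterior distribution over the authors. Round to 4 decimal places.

Prior × likelihood for each hypothesis:
  Arden: 0.29 × 0.06 = 0.0174
  Dunn: 0.32 × 0.0775 = 0.0248
  Frost: 0.39 × 0.15 = 0.0585
Sum = 0.1007.
P(Arden | marker) = 0.0174/0.1007 ≈ 0.1728
P(Dunn | marker) = 0.0248/0.1007 ≈ 0.2463
P(Frost | marker) = 0.0585/0.1007 ≈ 0.5809

Arden 0.1728, Dunn 0.2463, Frost 0.5809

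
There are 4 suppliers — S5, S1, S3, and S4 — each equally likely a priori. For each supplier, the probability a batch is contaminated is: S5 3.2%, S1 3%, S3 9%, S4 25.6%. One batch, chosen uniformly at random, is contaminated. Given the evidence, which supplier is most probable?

S4

With a uniform prior (1/4 each), posterior ∝ likelihood:
  S5: 0.032
  S1: 0.03
  S3: 0.09
  S4: 0.256
Sum = 0.408.
Largest term belongs to S4, so S4 is most probable.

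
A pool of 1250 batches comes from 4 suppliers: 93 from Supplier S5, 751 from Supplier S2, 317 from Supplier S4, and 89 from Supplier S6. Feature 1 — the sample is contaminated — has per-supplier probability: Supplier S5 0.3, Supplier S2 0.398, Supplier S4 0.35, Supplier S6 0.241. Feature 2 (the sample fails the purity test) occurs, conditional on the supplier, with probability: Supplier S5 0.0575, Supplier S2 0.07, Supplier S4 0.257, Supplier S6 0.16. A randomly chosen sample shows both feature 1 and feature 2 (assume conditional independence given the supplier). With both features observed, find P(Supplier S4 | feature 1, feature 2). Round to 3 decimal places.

By Bayes' rule, posterior ∝ prior × likelihood:
  Supplier S5: 0.0744 × 0.3 × 0.0575 = 0.0012834
  Supplier S2: 0.6008 × 0.398 × 0.07 = 0.016738288
  Supplier S4: 0.2536 × 0.35 × 0.257 = 0.02281132
  Supplier S6: 0.0712 × 0.241 × 0.16 = 0.002745472
Total = 0.04357848.
P(Supplier S4 | evidence) = 0.02281132 / 0.04357848 ≈ 0.523.

0.523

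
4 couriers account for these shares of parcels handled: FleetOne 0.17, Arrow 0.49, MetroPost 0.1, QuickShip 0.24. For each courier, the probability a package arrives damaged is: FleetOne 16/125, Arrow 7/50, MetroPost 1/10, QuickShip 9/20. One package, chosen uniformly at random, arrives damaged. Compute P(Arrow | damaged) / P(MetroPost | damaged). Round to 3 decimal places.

Unnormalized posteriors (prior × likelihood):
  FleetOne: 0.17 × 0.128 = 0.02176
  Arrow: 0.49 × 0.14 = 0.0686
  MetroPost: 0.1 × 0.1 = 0.01
  QuickShip: 0.24 × 0.45 = 0.108
Sum = 0.20836.
The ratio is 0.0686 / 0.01 (the normalizer cancels) = 6.860.

6.860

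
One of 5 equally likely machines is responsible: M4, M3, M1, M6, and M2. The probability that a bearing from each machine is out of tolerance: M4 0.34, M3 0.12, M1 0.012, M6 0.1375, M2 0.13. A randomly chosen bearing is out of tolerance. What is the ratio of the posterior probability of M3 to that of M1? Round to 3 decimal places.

10.000

With a uniform prior (1/5 each), posterior ∝ likelihood:
  M4: 0.34
  M3: 0.12
  M1: 0.012
  M6: 0.1375
  M2: 0.13
Sum = 0.7395.
The ratio is 0.12 / 0.012 (the normalizer cancels) = 10.000.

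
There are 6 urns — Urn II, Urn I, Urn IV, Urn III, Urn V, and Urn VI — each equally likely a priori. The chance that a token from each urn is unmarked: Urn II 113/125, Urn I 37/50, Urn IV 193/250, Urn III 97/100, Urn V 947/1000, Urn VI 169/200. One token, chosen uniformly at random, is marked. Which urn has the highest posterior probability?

Taking complements, P(marked | each) = Urn II 0.096, Urn I 0.26, Urn IV 0.228, Urn III 0.03, Urn V 0.053, Urn VI 0.155.
Since the prior is uniform, the posterior is proportional to the likelihood:
  Urn II: 0.096
  Urn I: 0.26
  Urn IV: 0.228
  Urn III: 0.03
  Urn V: 0.053
  Urn VI: 0.155
Sum = 0.822.
Largest term belongs to Urn I, so Urn I is most probable.

Urn I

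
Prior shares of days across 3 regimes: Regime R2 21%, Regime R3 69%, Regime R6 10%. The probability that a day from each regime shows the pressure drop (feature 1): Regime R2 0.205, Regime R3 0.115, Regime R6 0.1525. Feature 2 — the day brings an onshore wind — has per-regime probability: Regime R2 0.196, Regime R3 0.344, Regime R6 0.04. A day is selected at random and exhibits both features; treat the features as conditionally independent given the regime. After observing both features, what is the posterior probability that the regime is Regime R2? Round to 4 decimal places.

By Bayes' rule, posterior ∝ prior × likelihood:
  Regime R2: 0.21 × 0.205 × 0.196 = 0.0084378
  Regime R3: 0.69 × 0.115 × 0.344 = 0.0272964
  Regime R6: 0.1 × 0.1525 × 0.04 = 0.00061
Total = 0.0363442.
P(Regime R2 | evidence) = 0.0084378 / 0.0363442 ≈ 0.2322.

0.2322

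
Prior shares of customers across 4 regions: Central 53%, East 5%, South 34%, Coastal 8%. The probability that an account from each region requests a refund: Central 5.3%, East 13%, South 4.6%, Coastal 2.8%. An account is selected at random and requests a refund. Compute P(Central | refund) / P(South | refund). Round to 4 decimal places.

1.7960

Unnormalized posteriors (prior × likelihood):
  Central: 0.53 × 0.053 = 0.02809
  East: 0.05 × 0.13 = 0.0065
  South: 0.34 × 0.046 = 0.01564
  Coastal: 0.08 × 0.028 = 0.00224
Total = 0.05247.
The ratio is 0.02809 / 0.01564 (the normalizer cancels) = 1.7960.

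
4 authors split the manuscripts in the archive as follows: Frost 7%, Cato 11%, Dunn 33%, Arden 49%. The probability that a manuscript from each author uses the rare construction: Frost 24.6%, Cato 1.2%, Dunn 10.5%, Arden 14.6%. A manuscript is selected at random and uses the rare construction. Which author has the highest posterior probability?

By Bayes' rule, posterior ∝ prior × likelihood:
  Frost: 0.07 × 0.246 = 0.01722
  Cato: 0.11 × 0.012 = 0.00132
  Dunn: 0.33 × 0.105 = 0.03465
  Arden: 0.49 × 0.146 = 0.07154
Total = 0.12473.
Largest term belongs to Arden, so Arden is most probable.

Arden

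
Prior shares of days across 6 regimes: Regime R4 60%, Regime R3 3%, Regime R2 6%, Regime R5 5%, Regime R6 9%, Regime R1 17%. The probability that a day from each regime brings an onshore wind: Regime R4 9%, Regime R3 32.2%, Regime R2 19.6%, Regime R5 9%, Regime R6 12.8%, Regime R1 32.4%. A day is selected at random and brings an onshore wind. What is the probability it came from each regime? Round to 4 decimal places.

By Bayes' rule, posterior ∝ prior × likelihood:
  Regime R4: 0.6 × 0.09 = 0.054
  Regime R3: 0.03 × 0.322 = 0.00966
  Regime R2: 0.06 × 0.196 = 0.01176
  Regime R5: 0.05 × 0.09 = 0.0045
  Regime R6: 0.09 × 0.128 = 0.01152
  Regime R1: 0.17 × 0.324 = 0.05508
Total = 0.14652.
P(Regime R4 | onshore) = 0.054/0.14652 ≈ 0.3686
P(Regime R3 | onshore) = 0.00966/0.14652 ≈ 0.0659
P(Regime R2 | onshore) = 0.01176/0.14652 ≈ 0.0803
P(Regime R5 | onshore) = 0.0045/0.14652 ≈ 0.0307
P(Regime R6 | onshore) = 0.01152/0.14652 ≈ 0.0786
P(Regime R1 | onshore) = 0.05508/0.14652 ≈ 0.3759

Regime R4 0.3686, Regime R3 0.0659, Regime R2 0.0803, Regime R5 0.0307, Regime R6 0.0786, Regime R1 0.3759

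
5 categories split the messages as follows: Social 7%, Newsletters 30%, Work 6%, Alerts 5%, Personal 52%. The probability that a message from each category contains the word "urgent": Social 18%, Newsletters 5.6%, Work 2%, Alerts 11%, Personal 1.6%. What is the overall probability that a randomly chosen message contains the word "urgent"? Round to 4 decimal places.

Prior × likelihood for each hypothesis:
  Social: 0.07 × 0.18 = 0.0126
  Newsletters: 0.3 × 0.056 = 0.0168
  Work: 0.06 × 0.02 = 0.0012
  Alerts: 0.05 × 0.11 = 0.0055
  Personal: 0.52 × 0.016 = 0.00832
P(urgent-flag) = 0.0126 + 0.0168 + 0.0012 + 0.0055 + 0.00832 = 0.04442 → 0.0444.

0.0444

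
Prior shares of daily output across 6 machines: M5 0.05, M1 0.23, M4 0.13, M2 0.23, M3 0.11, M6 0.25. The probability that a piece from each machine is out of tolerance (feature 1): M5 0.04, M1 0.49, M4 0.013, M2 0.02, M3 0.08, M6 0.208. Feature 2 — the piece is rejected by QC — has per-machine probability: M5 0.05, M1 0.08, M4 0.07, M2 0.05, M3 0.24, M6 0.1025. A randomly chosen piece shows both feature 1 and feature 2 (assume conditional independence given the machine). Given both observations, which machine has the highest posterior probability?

M1

Unnormalized posteriors (prior × likelihood):
  M5: 0.05 × 0.04 × 0.05 = 0.0001
  M1: 0.23 × 0.49 × 0.08 = 0.009016
  M4: 0.13 × 0.013 × 0.07 = 0.0001183
  M2: 0.23 × 0.02 × 0.05 = 0.00023
  M3: 0.11 × 0.08 × 0.24 = 0.002112
  M6: 0.25 × 0.208 × 0.1025 = 0.00533
Normalizing constant = 0.0169063.
Largest term belongs to M1, so M1 is most probable.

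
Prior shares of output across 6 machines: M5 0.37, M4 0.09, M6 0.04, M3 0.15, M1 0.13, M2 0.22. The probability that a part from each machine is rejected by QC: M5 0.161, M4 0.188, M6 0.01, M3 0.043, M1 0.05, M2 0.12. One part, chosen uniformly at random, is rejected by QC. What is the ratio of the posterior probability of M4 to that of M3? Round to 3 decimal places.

Compute prior × likelihood for every hypothesis:
  M5: 0.37 × 0.161 = 0.05957
  M4: 0.09 × 0.188 = 0.01692
  M6: 0.04 × 0.01 = 0.0004
  M3: 0.15 × 0.043 = 0.00645
  M1: 0.13 × 0.05 = 0.0065
  M2: 0.22 × 0.12 = 0.0264
Normalizing constant = 0.11624.
The ratio is 0.01692 / 0.00645 (the normalizer cancels) = 2.623.

2.623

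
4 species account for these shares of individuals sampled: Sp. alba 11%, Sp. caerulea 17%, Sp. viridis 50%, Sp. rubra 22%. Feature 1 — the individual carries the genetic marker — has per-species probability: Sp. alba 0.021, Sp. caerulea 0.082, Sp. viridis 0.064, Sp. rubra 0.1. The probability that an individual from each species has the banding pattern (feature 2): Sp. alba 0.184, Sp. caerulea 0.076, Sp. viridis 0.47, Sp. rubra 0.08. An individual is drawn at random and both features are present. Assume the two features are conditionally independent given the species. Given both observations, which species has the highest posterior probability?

Prior × likelihood for each hypothesis:
  Sp. alba: 0.11 × 0.021 × 0.184 = 0.00042504
  Sp. caerulea: 0.17 × 0.082 × 0.076 = 0.00105944
  Sp. viridis: 0.5 × 0.064 × 0.47 = 0.01504
  Sp. rubra: 0.22 × 0.1 × 0.08 = 0.00176
Normalizing constant = 0.01828448.
Largest term belongs to Sp. viridis, so Sp. viridis is most probable.

Sp. viridis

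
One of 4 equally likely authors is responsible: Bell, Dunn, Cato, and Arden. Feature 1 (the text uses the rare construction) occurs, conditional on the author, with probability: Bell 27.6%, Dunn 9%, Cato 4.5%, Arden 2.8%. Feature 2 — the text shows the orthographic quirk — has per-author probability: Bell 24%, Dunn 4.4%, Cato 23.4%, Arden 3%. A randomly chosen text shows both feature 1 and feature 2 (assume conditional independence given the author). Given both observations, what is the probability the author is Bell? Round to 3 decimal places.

Since the prior is uniform, the posterior is proportional to the likelihood:
  Bell: 0.276 × 0.24 = 0.06624
  Dunn: 0.09 × 0.044 = 0.00396
  Cato: 0.045 × 0.234 = 0.01053
  Arden: 0.028 × 0.03 = 0.00084
Sum = 0.08157.
P(Bell | evidence) = 0.06624 / 0.08157 ≈ 0.812.

0.812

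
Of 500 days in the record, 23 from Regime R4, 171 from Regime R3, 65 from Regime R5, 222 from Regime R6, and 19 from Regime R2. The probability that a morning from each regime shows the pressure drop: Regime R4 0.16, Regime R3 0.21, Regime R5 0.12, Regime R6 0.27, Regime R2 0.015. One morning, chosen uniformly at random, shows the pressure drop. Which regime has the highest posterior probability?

By Bayes' rule, posterior ∝ prior × likelihood:
  Regime R4: 0.046 × 0.16 = 0.00736
  Regime R3: 0.342 × 0.21 = 0.07182
  Regime R5: 0.13 × 0.12 = 0.0156
  Regime R6: 0.444 × 0.27 = 0.11988
  Regime R2: 0.038 × 0.015 = 0.00057
Total = 0.21523.
Largest term belongs to Regime R6, so Regime R6 is most probable.

Regime R6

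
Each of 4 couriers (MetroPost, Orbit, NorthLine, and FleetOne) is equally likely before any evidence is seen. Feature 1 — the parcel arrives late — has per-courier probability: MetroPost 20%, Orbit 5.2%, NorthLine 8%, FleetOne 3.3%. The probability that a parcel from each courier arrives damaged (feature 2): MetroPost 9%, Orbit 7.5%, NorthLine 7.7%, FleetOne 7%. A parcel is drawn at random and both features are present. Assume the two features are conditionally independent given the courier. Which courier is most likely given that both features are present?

MetroPost

With a uniform prior (1/4 each), posterior ∝ likelihood:
  MetroPost: 0.2 × 0.09 = 0.018
  Orbit: 0.052 × 0.075 = 0.0039
  NorthLine: 0.08 × 0.077 = 0.00616
  FleetOne: 0.033 × 0.07 = 0.00231
Normalizing constant = 0.03037.
Largest term belongs to MetroPost, so MetroPost is most probable.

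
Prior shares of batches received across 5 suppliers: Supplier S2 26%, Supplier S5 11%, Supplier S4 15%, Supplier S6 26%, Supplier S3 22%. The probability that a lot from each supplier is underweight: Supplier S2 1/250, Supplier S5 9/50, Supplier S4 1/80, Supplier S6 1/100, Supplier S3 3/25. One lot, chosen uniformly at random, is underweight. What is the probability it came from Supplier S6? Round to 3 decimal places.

By Bayes' rule, posterior ∝ prior × likelihood:
  Supplier S2: 0.26 × 0.004 = 0.00104
  Supplier S5: 0.11 × 0.18 = 0.0198
  Supplier S4: 0.15 × 0.0125 = 0.001875
  Supplier S6: 0.26 × 0.01 = 0.0026
  Supplier S3: 0.22 × 0.12 = 0.0264
Normalizing constant = 0.051715.
P(Supplier S6 | evidence) = 0.0026 / 0.051715 ≈ 0.050.

0.050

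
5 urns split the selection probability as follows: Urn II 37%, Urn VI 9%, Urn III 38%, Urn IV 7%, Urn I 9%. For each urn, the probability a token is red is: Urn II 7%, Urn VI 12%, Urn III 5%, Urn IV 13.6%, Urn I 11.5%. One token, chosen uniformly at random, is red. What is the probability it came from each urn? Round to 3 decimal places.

Prior × likelihood for each hypothesis:
  Urn II: 0.37 × 0.07 = 0.0259
  Urn VI: 0.09 × 0.12 = 0.0108
  Urn III: 0.38 × 0.05 = 0.019
  Urn IV: 0.07 × 0.136 = 0.00952
  Urn I: 0.09 × 0.115 = 0.01035
Normalizing constant = 0.07557.
P(Urn II | red) = 0.0259/0.07557 ≈ 0.343
P(Urn VI | red) = 0.0108/0.07557 ≈ 0.143
P(Urn III | red) = 0.019/0.07557 ≈ 0.251
P(Urn IV | red) = 0.00952/0.07557 ≈ 0.126
P(Urn I | red) = 0.01035/0.07557 ≈ 0.137

Urn II 0.343, Urn VI 0.143, Urn III 0.251, Urn IV 0.126, Urn I 0.137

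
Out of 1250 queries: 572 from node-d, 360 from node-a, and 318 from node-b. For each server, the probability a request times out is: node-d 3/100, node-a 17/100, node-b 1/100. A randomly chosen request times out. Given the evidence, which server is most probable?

Compute prior × likelihood for every hypothesis:
  node-d: 0.4576 × 0.03 = 0.013728
  node-a: 0.288 × 0.17 = 0.04896
  node-b: 0.2544 × 0.01 = 0.002544
Total = 0.065232.
Largest term belongs to node-a, so node-a is most probable.

node-a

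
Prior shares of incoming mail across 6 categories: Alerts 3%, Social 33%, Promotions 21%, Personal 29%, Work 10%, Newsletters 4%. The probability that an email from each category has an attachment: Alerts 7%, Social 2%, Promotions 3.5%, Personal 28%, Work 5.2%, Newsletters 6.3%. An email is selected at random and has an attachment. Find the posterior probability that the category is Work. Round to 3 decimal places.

0.050

By Bayes' rule, posterior ∝ prior × likelihood:
  Alerts: 0.03 × 0.07 = 0.0021
  Social: 0.33 × 0.02 = 0.0066
  Promotions: 0.21 × 0.035 = 0.00735
  Personal: 0.29 × 0.28 = 0.0812
  Work: 0.1 × 0.052 = 0.0052
  Newsletters: 0.04 × 0.063 = 0.00252
Normalizing constant = 0.10497.
P(Work | evidence) = 0.0052 / 0.10497 ≈ 0.050.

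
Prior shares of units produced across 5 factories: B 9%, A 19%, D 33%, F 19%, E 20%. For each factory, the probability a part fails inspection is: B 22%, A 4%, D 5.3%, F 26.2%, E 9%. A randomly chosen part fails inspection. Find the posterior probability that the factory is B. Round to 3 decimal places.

0.176

By Bayes' rule, posterior ∝ prior × likelihood:
  B: 0.09 × 0.22 = 0.0198
  A: 0.19 × 0.04 = 0.0076
  D: 0.33 × 0.053 = 0.01749
  F: 0.19 × 0.262 = 0.04978
  E: 0.2 × 0.09 = 0.018
Total = 0.11267.
P(B | evidence) = 0.0198 / 0.11267 ≈ 0.176.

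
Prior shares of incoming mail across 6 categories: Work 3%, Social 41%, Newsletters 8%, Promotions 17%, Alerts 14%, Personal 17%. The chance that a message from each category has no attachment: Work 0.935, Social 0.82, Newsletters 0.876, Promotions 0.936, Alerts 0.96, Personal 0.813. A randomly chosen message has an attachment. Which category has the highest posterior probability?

Taking complements, P(attachment | each) = Work 0.065, Social 0.18, Newsletters 0.124, Promotions 0.064, Alerts 0.04, Personal 0.187.
Prior × likelihood for each hypothesis:
  Work: 0.03 × 0.065 = 0.00195
  Social: 0.41 × 0.18 = 0.0738
  Newsletters: 0.08 × 0.124 = 0.00992
  Promotions: 0.17 × 0.064 = 0.01088
  Alerts: 0.14 × 0.04 = 0.0056
  Personal: 0.17 × 0.187 = 0.03179
Normalizing constant = 0.13394.
Largest term belongs to Social, so Social is most probable.

Social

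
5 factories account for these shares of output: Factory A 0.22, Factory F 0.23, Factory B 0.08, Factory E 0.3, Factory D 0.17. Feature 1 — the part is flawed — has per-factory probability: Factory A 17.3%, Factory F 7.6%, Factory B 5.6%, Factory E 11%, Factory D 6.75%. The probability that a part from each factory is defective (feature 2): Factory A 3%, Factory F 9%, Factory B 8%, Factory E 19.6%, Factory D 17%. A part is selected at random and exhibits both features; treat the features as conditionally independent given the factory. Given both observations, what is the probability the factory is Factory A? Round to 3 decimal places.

0.099

Unnormalized posteriors (prior × likelihood):
  Factory A: 0.22 × 0.173 × 0.03 = 0.0011418
  Factory F: 0.23 × 0.076 × 0.09 = 0.0015732
  Factory B: 0.08 × 0.056 × 0.08 = 0.0003584
  Factory E: 0.3 × 0.11 × 0.196 = 0.006468
  Factory D: 0.17 × 0.0675 × 0.17 = 0.00195075
Normalizing constant = 0.01149215.
P(Factory A | evidence) = 0.0011418 / 0.01149215 ≈ 0.099.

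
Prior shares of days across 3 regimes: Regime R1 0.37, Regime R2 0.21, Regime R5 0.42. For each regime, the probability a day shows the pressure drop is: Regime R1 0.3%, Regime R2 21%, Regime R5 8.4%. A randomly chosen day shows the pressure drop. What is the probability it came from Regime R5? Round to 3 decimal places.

Unnormalized posteriors (prior × likelihood):
  Regime R1: 0.37 × 0.003 = 0.00111
  Regime R2: 0.21 × 0.21 = 0.0441
  Regime R5: 0.42 × 0.084 = 0.03528
Total = 0.08049.
P(Regime R5 | evidence) = 0.03528 / 0.08049 ≈ 0.438.

0.438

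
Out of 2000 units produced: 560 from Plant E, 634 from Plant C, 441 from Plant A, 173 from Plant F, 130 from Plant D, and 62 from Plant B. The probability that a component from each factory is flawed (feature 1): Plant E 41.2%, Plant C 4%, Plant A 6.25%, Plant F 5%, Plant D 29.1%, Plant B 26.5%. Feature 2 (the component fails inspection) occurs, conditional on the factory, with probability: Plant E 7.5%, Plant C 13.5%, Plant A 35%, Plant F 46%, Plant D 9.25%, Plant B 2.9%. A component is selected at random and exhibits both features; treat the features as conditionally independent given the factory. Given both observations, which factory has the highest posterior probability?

By Bayes' rule, posterior ∝ prior × likelihood:
  Plant E: 0.28 × 0.412 × 0.075 = 0.008652
  Plant C: 0.317 × 0.04 × 0.135 = 0.0017118
  Plant A: 0.2205 × 0.0625 × 0.35 = 0.0048234375
  Plant F: 0.0865 × 0.05 × 0.46 = 0.0019895
  Plant D: 0.065 × 0.291 × 0.0925 = 0.0017496375
  Plant B: 0.031 × 0.265 × 0.029 = 0.000238235
Total = 0.01916461.
Largest term belongs to Plant E, so Plant E is most probable.

Plant E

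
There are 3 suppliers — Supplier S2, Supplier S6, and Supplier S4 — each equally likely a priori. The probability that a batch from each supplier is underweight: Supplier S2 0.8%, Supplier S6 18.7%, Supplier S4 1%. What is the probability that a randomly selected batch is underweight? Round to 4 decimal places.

0.0683

With a uniform prior (1/3 each), posterior ∝ likelihood:
  Supplier S2: 0.008
  Supplier S6: 0.187
  Supplier S4: 0.01
P(underweight) = (1/3) × (0.008 + 0.187 + 0.01) = 0.205/3 ≈ 0.0683.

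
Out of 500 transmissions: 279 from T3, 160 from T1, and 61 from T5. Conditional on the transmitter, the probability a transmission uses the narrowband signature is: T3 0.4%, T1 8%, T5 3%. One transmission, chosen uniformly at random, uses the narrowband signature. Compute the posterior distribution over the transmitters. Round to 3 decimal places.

T3 0.071, T1 0.813, T5 0.116

Prior × likelihood for each hypothesis:
  T3: 0.558 × 0.004 = 0.002232
  T1: 0.32 × 0.08 = 0.0256
  T5: 0.122 × 0.03 = 0.00366
Sum = 0.031492.
P(T3 | narrowband) = 0.002232/0.031492 ≈ 0.071
P(T1 | narrowband) = 0.0256/0.031492 ≈ 0.813
P(T5 | narrowband) = 0.00366/0.031492 ≈ 0.116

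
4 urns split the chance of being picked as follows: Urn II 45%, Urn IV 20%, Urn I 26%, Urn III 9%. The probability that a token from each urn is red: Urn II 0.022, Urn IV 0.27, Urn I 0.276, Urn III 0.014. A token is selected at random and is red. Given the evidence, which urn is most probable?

Urn I

By Bayes' rule, posterior ∝ prior × likelihood:
  Urn II: 0.45 × 0.022 = 0.0099
  Urn IV: 0.2 × 0.27 = 0.054
  Urn I: 0.26 × 0.276 = 0.07176
  Urn III: 0.09 × 0.014 = 0.00126
Sum = 0.13692.
Largest term belongs to Urn I, so Urn I is most probable.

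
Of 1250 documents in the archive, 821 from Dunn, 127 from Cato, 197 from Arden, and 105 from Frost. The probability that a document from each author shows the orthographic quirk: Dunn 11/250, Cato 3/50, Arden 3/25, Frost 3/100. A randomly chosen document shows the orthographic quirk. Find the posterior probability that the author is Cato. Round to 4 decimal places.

0.1080

Unnormalized posteriors (prior × likelihood):
  Dunn: 0.6568 × 0.044 = 0.0288992
  Cato: 0.1016 × 0.06 = 0.006096
  Arden: 0.1576 × 0.12 = 0.018912
  Frost: 0.084 × 0.03 = 0.00252
Normalizing constant = 0.0564272.
P(Cato | evidence) = 0.006096 / 0.0564272 ≈ 0.1080.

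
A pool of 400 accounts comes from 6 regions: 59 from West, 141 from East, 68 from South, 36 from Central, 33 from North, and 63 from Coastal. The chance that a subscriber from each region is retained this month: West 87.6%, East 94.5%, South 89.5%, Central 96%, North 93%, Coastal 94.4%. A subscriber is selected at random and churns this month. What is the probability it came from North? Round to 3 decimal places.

0.078

Taking complements, P(churn | each) = West 0.124, East 0.055, South 0.105, Central 0.04, North 0.07, Coastal 0.056.
Prior × likelihood for each hypothesis:
  West: 0.1475 × 0.124 = 0.01829
  East: 0.3525 × 0.055 = 0.0193875
  South: 0.17 × 0.105 = 0.01785
  Central: 0.09 × 0.04 = 0.0036
  North: 0.0825 × 0.07 = 0.005775
  Coastal: 0.1575 × 0.056 = 0.00882
Total = 0.0737225.
P(North | evidence) = 0.005775 / 0.0737225 ≈ 0.078.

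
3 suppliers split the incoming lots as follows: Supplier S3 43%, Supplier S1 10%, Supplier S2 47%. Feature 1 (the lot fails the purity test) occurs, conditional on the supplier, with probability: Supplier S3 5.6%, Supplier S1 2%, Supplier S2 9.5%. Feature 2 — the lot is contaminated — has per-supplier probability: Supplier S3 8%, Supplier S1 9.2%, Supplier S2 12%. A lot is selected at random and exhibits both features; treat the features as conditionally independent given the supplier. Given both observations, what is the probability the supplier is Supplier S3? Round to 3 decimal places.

0.258

Unnormalized posteriors (prior × likelihood):
  Supplier S3: 0.43 × 0.056 × 0.08 = 0.0019264
  Supplier S1: 0.1 × 0.02 × 0.092 = 0.000184
  Supplier S2: 0.47 × 0.095 × 0.12 = 0.005358
Sum = 0.0074684.
P(Supplier S3 | evidence) = 0.0019264 / 0.0074684 ≈ 0.258.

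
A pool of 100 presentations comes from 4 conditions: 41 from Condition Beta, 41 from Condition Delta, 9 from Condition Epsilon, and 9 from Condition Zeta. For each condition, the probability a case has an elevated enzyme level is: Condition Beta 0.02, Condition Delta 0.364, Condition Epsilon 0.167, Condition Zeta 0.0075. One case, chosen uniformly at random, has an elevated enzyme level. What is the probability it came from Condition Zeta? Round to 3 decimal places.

By Bayes' rule, posterior ∝ prior × likelihood:
  Condition Beta: 0.41 × 0.02 = 0.0082
  Condition Delta: 0.41 × 0.364 = 0.14924
  Condition Epsilon: 0.09 × 0.167 = 0.01503
  Condition Zeta: 0.09 × 0.0075 = 0.000675
Sum = 0.173145.
P(Condition Zeta | evidence) = 0.000675 / 0.173145 ≈ 0.004.

0.004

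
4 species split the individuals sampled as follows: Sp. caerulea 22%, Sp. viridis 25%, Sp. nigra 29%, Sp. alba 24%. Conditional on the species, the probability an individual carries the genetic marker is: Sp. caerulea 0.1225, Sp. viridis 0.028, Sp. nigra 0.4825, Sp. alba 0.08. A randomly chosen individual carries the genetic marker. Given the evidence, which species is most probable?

Unnormalized posteriors (prior × likelihood):
  Sp. caerulea: 0.22 × 0.1225 = 0.02695
  Sp. viridis: 0.25 × 0.028 = 0.007
  Sp. nigra: 0.29 × 0.4825 = 0.139925
  Sp. alba: 0.24 × 0.08 = 0.0192
Normalizing constant = 0.193075.
Largest term belongs to Sp. nigra, so Sp. nigra is most probable.

Sp. nigra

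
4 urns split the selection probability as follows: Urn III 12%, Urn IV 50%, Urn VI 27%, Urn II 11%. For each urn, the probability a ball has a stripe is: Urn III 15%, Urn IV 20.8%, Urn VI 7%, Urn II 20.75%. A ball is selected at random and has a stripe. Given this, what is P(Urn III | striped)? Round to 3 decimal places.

0.110

Unnormalized posteriors (prior × likelihood):
  Urn III: 0.12 × 0.15 = 0.018
  Urn IV: 0.5 × 0.208 = 0.104
  Urn VI: 0.27 × 0.07 = 0.0189
  Urn II: 0.11 × 0.2075 = 0.022825
Sum = 0.163725.
P(Urn III | evidence) = 0.018 / 0.163725 ≈ 0.110.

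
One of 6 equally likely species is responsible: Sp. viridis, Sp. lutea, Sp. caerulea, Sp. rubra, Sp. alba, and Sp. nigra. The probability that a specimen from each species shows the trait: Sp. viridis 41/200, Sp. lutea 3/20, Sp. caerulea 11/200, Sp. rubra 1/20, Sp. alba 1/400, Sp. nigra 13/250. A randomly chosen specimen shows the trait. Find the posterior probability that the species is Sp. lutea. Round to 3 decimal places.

0.292

Since the prior is uniform, the posterior is proportional to the likelihood:
  Sp. viridis: 0.205
  Sp. lutea: 0.15
  Sp. caerulea: 0.055
  Sp. rubra: 0.05
  Sp. alba: 0.0025
  Sp. nigra: 0.052
Total = 0.5145.
P(Sp. lutea | evidence) = 0.15 / 0.5145 ≈ 0.292.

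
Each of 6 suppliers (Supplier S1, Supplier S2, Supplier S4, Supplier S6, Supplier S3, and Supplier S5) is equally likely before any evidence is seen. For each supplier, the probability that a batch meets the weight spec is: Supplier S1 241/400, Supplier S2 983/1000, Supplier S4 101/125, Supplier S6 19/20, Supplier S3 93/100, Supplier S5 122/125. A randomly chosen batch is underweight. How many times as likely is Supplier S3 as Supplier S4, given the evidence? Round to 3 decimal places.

Taking complements, P(underweight | each) = Supplier S1 0.3975, Supplier S2 0.017, Supplier S4 0.192, Supplier S6 0.05, Supplier S3 0.07, Supplier S5 0.024.
Since the prior is uniform, the posterior is proportional to the likelihood:
  Supplier S1: 0.3975
  Supplier S2: 0.017
  Supplier S4: 0.192
  Supplier S6: 0.05
  Supplier S3: 0.07
  Supplier S5: 0.024
Sum = 0.7505.
The ratio is 0.07 / 0.192 (the normalizer cancels) = 0.365.

0.365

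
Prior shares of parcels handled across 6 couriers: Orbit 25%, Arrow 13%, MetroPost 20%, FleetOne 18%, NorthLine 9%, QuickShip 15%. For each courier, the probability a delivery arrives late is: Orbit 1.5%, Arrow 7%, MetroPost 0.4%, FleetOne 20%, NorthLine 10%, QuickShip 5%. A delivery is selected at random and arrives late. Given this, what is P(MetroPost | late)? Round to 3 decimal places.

Unnormalized posteriors (prior × likelihood):
  Orbit: 0.25 × 0.015 = 0.00375
  Arrow: 0.13 × 0.07 = 0.0091
  MetroPost: 0.2 × 0.004 = 0.0008
  FleetOne: 0.18 × 0.2 = 0.036
  NorthLine: 0.09 × 0.1 = 0.009
  QuickShip: 0.15 × 0.05 = 0.0075
Total = 0.06615.
P(MetroPost | evidence) = 0.0008 / 0.06615 ≈ 0.012.

0.012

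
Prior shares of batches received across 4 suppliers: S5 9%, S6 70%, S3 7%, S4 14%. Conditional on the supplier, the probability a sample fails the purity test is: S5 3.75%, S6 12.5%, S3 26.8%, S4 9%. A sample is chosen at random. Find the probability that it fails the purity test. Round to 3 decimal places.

0.122

By Bayes' rule, posterior ∝ prior × likelihood:
  S5: 0.09 × 0.0375 = 0.003375
  S6: 0.7 × 0.125 = 0.0875
  S3: 0.07 × 0.268 = 0.01876
  S4: 0.14 × 0.09 = 0.0126
P(off-spec) = 0.003375 + 0.0875 + 0.01876 + 0.0126 = 0.122235 → 0.122.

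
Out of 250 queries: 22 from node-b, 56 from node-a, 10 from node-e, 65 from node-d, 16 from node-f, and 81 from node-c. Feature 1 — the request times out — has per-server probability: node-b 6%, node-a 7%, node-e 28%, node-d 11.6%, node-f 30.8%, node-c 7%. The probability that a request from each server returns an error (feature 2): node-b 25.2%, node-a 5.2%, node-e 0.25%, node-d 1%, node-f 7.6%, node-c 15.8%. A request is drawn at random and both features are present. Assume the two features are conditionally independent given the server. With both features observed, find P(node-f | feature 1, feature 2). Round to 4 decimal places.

Prior × likelihood for each hypothesis:
  node-b: 0.088 × 0.06 × 0.252 = 0.00133056
  node-a: 0.224 × 0.07 × 0.052 = 0.00081536
  node-e: 0.04 × 0.28 × 0.0025 = 0.000028
  node-d: 0.26 × 0.116 × 0.01 = 0.0003016
  node-f: 0.064 × 0.308 × 0.076 = 0.001498112
  node-c: 0.324 × 0.07 × 0.158 = 0.00358344
Normalizing constant = 0.007557072.
P(node-f | evidence) = 0.001498112 / 0.007557072 ≈ 0.1982.

0.1982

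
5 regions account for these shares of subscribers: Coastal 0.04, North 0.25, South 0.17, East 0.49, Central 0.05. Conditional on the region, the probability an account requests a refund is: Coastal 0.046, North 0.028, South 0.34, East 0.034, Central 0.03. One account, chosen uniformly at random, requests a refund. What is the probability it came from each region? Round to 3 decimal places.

By Bayes' rule, posterior ∝ prior × likelihood:
  Coastal: 0.04 × 0.046 = 0.00184
  North: 0.25 × 0.028 = 0.007
  South: 0.17 × 0.34 = 0.0578
  East: 0.49 × 0.034 = 0.01666
  Central: 0.05 × 0.03 = 0.0015
Total = 0.0848.
P(Coastal | refund) = 0.00184/0.0848 ≈ 0.022
P(North | refund) = 0.007/0.0848 ≈ 0.083
P(South | refund) = 0.0578/0.0848 ≈ 0.682
P(East | refund) = 0.01666/0.0848 ≈ 0.196
P(Central | refund) = 0.0015/0.0848 ≈ 0.018

Coastal 0.022, North 0.083, South 0.682, East 0.196, Central 0.018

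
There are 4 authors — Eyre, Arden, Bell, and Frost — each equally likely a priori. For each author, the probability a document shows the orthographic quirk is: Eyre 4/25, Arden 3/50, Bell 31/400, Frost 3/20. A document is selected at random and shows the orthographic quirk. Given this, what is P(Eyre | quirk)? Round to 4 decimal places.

0.3575

Since the prior is uniform, the posterior is proportional to the likelihood:
  Eyre: 0.16
  Arden: 0.06
  Bell: 0.0775
  Frost: 0.15
Sum = 0.4475.
P(Eyre | evidence) = 0.16 / 0.4475 ≈ 0.3575.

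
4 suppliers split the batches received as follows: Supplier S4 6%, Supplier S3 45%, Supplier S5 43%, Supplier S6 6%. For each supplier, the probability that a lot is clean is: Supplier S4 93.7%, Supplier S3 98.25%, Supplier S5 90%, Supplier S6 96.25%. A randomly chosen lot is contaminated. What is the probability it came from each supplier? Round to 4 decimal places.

Supplier S4 0.0664, Supplier S3 0.1384, Supplier S5 0.7556, Supplier S6 0.0395

Taking complements, P(contaminated | each) = Supplier S4 0.063, Supplier S3 0.0175, Supplier S5 0.1, Supplier S6 0.0375.
By Bayes' rule, posterior ∝ prior × likelihood:
  Supplier S4: 0.06 × 0.063 = 0.00378
  Supplier S3: 0.45 × 0.0175 = 0.007875
  Supplier S5: 0.43 × 0.1 = 0.043
  Supplier S6: 0.06 × 0.0375 = 0.00225
Sum = 0.056905.
P(Supplier S4 | contaminated) = 0.00378/0.056905 ≈ 0.0664
P(Supplier S3 | contaminated) = 0.007875/0.056905 ≈ 0.1384
P(Supplier S5 | contaminated) = 0.043/0.056905 ≈ 0.7556
P(Supplier S6 | contaminated) = 0.00225/0.056905 ≈ 0.0395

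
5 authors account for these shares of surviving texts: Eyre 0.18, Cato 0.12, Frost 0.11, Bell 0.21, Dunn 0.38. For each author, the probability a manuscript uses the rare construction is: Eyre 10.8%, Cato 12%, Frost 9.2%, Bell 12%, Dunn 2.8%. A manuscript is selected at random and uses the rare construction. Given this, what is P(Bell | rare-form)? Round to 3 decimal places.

By Bayes' rule, posterior ∝ prior × likelihood:
  Eyre: 0.18 × 0.108 = 0.01944
  Cato: 0.12 × 0.12 = 0.0144
  Frost: 0.11 × 0.092 = 0.01012
  Bell: 0.21 × 0.12 = 0.0252
  Dunn: 0.38 × 0.028 = 0.01064
Total = 0.0798.
P(Bell | evidence) = 0.0252 / 0.0798 ≈ 0.316.

0.316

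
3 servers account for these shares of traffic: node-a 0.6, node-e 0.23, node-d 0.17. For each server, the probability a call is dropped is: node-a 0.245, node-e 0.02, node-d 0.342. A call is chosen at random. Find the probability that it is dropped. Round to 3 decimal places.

Unnormalized posteriors (prior × likelihood):
  node-a: 0.6 × 0.245 = 0.147
  node-e: 0.23 × 0.02 = 0.0046
  node-d: 0.17 × 0.342 = 0.05814
P(dropped) = 0.147 + 0.0046 + 0.05814 = 0.20974 → 0.210.

0.210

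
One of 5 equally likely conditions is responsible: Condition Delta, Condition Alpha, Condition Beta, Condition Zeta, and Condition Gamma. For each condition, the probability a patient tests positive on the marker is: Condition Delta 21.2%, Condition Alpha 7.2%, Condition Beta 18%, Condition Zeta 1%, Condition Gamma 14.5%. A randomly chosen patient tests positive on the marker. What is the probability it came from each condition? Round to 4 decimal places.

Condition Delta 0.3425, Condition Alpha 0.1163, Condition Beta 0.2908, Condition Zeta 0.0162, Condition Gamma 0.2342

Since the prior is uniform, the posterior is proportional to the likelihood:
  Condition Delta: 0.212
  Condition Alpha: 0.072
  Condition Beta: 0.18
  Condition Zeta: 0.01
  Condition Gamma: 0.145
Normalizing constant = 0.619.
P(Condition Delta | marker-positive) = 0.212/0.619 ≈ 0.3425
P(Condition Alpha | marker-positive) = 0.072/0.619 ≈ 0.1163
P(Condition Beta | marker-positive) = 0.18/0.619 ≈ 0.2908
P(Condition Zeta | marker-positive) = 0.01/0.619 ≈ 0.0162
P(Condition Gamma | marker-positive) = 0.145/0.619 ≈ 0.2342
(Check: 0.3425+0.1163+0.2908+0.0162+0.2342 = 1.0000.)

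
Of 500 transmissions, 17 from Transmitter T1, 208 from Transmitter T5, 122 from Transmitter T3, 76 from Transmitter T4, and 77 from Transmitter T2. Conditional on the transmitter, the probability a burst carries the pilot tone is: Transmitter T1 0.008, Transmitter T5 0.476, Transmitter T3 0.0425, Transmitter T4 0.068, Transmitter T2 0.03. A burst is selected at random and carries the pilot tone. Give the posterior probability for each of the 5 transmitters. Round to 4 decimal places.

Unnormalized posteriors (prior × likelihood):
  Transmitter T1: 0.034 × 0.008 = 0.000272
  Transmitter T5: 0.416 × 0.476 = 0.198016
  Transmitter T3: 0.244 × 0.0425 = 0.01037
  Transmitter T4: 0.152 × 0.068 = 0.010336
  Transmitter T2: 0.154 × 0.03 = 0.00462
Normalizing constant = 0.223614.
P(Transmitter T1 | pilot) = 0.000272/0.223614 ≈ 0.0012
P(Transmitter T5 | pilot) = 0.198016/0.223614 ≈ 0.8855
P(Transmitter T3 | pilot) = 0.01037/0.223614 ≈ 0.0464
P(Transmitter T4 | pilot) = 0.010336/0.223614 ≈ 0.0462
P(Transmitter T2 | pilot) = 0.00462/0.223614 ≈ 0.0207

Transmitter T1 0.0012, Transmitter T5 0.8855, Transmitter T3 0.0464, Transmitter T4 0.0462, Transmitter T2 0.0207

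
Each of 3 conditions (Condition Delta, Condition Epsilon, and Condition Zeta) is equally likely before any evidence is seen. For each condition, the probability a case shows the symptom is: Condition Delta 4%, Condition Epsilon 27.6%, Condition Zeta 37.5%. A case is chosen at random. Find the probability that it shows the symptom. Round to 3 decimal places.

0.230

Since the prior is uniform, the posterior is proportional to the likelihood:
  Condition Delta: 0.04
  Condition Epsilon: 0.276
  Condition Zeta: 0.375
P(symptomatic) = (1/3) × (0.04 + 0.276 + 0.375) = 0.691/3 ≈ 0.230.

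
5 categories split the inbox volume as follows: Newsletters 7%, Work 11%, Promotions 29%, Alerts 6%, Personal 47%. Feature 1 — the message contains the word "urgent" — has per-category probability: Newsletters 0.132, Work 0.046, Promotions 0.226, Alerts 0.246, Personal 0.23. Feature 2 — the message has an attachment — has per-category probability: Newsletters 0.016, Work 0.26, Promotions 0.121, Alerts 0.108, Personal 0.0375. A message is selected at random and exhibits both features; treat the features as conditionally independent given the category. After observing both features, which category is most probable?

Promotions

Compute prior × likelihood for every hypothesis:
  Newsletters: 0.07 × 0.132 × 0.016 = 0.00014784
  Work: 0.11 × 0.046 × 0.26 = 0.0013156
  Promotions: 0.29 × 0.226 × 0.121 = 0.00793034
  Alerts: 0.06 × 0.246 × 0.108 = 0.00159408
  Personal: 0.47 × 0.23 × 0.0375 = 0.00405375
Total = 0.01504161.
Largest term belongs to Promotions, so Promotions is most probable.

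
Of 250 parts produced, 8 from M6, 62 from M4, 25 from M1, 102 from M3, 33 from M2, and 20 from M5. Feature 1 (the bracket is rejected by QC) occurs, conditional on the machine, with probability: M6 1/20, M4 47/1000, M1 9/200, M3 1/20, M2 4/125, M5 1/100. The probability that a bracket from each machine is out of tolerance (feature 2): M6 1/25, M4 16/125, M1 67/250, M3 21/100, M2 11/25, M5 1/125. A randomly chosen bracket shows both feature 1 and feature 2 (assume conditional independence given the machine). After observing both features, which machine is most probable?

Compute prior × likelihood for every hypothesis:
  M6: 0.032 × 0.05 × 0.04 = 0.000064
  M4: 0.248 × 0.047 × 0.128 = 0.001491968
  M1: 0.1 × 0.045 × 0.268 = 0.001206
  M3: 0.408 × 0.05 × 0.21 = 0.004284
  M2: 0.132 × 0.032 × 0.44 = 0.00185856
  M5: 0.08 × 0.01 × 0.008 = 0.0000064
Normalizing constant = 0.008910928.
Largest term belongs to M3, so M3 is most probable.

M3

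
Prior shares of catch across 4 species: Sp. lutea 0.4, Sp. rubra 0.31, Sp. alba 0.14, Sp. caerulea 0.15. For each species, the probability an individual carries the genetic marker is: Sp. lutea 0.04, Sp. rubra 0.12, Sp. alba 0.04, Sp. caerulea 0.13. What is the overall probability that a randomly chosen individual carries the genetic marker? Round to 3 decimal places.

Unnormalized posteriors (prior × likelihood):
  Sp. lutea: 0.4 × 0.04 = 0.016
  Sp. rubra: 0.31 × 0.12 = 0.0372
  Sp. alba: 0.14 × 0.04 = 0.0056
  Sp. caerulea: 0.15 × 0.13 = 0.0195
P(marker) = 0.016 + 0.0372 + 0.0056 + 0.0195 = 0.0783 → 0.078.

0.078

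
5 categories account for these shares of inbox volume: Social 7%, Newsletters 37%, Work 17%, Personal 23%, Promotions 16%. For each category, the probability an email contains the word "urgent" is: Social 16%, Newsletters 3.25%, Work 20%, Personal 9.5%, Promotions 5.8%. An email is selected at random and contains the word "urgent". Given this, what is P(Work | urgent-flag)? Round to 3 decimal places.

0.385

Compute prior × likelihood for every hypothesis:
  Social: 0.07 × 0.16 = 0.0112
  Newsletters: 0.37 × 0.0325 = 0.012025
  Work: 0.17 × 0.2 = 0.034
  Personal: 0.23 × 0.095 = 0.02185
  Promotions: 0.16 × 0.058 = 0.00928
Total = 0.088355.
P(Work | evidence) = 0.034 / 0.088355 ≈ 0.385.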